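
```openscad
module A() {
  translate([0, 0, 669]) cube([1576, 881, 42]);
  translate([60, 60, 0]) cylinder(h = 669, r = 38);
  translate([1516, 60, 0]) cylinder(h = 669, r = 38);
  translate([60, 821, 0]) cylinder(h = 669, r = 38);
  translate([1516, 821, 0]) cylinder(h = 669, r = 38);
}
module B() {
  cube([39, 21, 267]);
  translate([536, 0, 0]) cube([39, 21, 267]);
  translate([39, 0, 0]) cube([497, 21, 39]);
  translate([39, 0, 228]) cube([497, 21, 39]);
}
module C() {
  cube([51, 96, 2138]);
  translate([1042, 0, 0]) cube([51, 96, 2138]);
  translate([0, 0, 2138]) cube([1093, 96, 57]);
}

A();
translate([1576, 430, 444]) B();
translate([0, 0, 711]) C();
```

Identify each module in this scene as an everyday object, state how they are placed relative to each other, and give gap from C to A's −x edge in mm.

A is a table. B is a picture frame. C is a door frame. The picture frame is beside the table with their tops flush at z = 711. The door frame is on top of the table. The gap from the door frame to the table's −x edge is 0 mm.

The door frame's min-x is at 0; the table's min-x is 0; gap = 0 mm.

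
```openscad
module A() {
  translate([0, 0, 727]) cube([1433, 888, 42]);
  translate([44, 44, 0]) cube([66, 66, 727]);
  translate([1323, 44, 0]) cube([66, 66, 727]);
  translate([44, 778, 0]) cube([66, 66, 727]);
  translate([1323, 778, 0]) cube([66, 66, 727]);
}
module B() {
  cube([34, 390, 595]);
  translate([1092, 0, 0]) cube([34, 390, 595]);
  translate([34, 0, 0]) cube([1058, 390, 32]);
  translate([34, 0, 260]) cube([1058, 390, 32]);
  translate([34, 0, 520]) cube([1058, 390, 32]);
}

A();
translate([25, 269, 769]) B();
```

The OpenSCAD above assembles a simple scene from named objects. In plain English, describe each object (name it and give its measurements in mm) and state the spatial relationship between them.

A is a table with a 1433×888 mm rectangular top, 42 mm thick, top surface at z = 769 mm, supported by four 66×66 mm square legs, each inset 44 mm from the nearest pair of top edges, running from the floor.

B is an open bookshelf. Two side panels, each 34 mm thick, 390 mm deep and 595 mm tall, stand 1126 mm apart (outside-to-outside). Between them sit 3 shelves, each 32 mm thick and 390 mm deep, spanning the full gap between the sides. The bottom shelf rests on the floor (its underside at z = 0) and the clear gap between one shelf's top and the next shelf's underside is 228 mm.

The bookshelf is on top of the table.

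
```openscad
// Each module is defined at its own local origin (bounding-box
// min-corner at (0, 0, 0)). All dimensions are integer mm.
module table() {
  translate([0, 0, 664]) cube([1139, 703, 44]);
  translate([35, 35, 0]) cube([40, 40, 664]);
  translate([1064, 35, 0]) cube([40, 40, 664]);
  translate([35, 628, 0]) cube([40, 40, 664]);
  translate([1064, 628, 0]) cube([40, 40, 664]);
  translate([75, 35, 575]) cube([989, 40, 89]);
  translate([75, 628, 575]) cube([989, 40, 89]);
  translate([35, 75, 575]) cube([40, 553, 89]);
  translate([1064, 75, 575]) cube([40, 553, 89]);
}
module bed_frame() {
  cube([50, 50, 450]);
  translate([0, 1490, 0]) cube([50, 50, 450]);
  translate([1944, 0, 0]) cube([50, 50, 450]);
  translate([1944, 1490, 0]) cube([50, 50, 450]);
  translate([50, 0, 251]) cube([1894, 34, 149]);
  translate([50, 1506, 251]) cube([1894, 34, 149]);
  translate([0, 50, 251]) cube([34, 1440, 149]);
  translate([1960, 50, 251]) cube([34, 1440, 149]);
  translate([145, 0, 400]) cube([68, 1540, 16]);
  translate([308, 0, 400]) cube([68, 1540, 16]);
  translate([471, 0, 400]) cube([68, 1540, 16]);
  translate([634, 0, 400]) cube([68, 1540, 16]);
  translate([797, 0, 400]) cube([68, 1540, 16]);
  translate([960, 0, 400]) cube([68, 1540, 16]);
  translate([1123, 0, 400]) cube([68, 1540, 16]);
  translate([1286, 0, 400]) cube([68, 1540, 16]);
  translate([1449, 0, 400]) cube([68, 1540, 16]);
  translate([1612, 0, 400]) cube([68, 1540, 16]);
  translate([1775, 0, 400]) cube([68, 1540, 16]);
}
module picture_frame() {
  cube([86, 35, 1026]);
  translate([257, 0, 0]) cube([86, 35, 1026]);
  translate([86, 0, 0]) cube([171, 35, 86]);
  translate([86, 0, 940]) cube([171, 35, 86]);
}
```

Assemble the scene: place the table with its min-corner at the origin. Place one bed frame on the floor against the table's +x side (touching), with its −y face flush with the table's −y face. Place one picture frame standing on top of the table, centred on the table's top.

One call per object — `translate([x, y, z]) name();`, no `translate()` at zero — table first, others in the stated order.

table();
translate([1139, 0, 0]) bed_frame();
translate([398, 334, 708]) picture_frame();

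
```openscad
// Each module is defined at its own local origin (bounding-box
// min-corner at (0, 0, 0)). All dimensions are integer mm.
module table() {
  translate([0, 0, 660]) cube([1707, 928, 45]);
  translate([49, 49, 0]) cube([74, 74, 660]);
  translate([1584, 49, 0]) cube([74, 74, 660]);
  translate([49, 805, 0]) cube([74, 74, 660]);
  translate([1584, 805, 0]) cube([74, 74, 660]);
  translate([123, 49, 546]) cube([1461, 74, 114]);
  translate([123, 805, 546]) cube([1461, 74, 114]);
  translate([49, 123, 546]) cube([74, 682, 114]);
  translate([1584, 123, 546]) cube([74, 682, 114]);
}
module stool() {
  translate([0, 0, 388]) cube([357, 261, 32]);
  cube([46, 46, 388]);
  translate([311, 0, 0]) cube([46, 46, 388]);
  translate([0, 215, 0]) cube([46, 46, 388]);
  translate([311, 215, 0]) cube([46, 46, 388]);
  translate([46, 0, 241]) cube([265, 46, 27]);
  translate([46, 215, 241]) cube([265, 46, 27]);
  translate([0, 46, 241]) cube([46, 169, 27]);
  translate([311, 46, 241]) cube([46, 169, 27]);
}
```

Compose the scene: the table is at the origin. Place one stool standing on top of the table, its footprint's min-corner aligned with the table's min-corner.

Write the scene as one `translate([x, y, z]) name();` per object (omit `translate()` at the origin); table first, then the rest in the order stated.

table();
translate([0, 0, 705]) stool();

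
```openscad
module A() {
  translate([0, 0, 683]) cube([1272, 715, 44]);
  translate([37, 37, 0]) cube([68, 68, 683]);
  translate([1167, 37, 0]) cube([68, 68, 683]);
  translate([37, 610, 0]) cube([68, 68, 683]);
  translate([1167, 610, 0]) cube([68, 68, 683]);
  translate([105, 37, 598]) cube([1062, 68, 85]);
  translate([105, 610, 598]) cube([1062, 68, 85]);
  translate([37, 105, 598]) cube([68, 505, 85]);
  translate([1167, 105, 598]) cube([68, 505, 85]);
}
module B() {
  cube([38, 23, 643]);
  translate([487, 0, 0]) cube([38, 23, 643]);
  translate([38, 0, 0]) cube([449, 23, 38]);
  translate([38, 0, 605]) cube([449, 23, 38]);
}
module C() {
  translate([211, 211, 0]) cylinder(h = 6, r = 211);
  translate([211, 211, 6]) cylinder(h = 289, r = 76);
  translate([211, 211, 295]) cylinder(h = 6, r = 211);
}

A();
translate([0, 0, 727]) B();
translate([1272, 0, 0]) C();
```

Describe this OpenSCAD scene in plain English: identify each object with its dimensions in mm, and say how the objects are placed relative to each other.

A is a rectangular dining table. The top is 1272×715×44 mm with its upper surface at z = 727 mm. It stands on four 68×68 mm square legs, each inset 37 mm from the nearest pair of top edges, running from the floor to the underside of the top. Four apron rails, 68 mm thick and 85 mm tall, run between adjacent legs with their top edges flush with the underside of the top and their outer faces flush with the legs' outer faces.

B is a picture frame with a 449×567 mm rectangular opening (x by z) and a uniform 38 mm border on every side. Frame depth is 23 mm along y. It is built from two vertical stiles running the full outside height and two horizontal rails spanning the gap between the stiles.

C is a spool: two coaxial disc flanges of radius 211 mm and thickness 6 mm, joined by a core cylinder of radius 76 mm and height 289 mm. The lower flange rests on z = 0 and the three cylinders share a vertical axis.

The picture frame is on top of the table. The spool is against the table's +x side, with their −y faces flush.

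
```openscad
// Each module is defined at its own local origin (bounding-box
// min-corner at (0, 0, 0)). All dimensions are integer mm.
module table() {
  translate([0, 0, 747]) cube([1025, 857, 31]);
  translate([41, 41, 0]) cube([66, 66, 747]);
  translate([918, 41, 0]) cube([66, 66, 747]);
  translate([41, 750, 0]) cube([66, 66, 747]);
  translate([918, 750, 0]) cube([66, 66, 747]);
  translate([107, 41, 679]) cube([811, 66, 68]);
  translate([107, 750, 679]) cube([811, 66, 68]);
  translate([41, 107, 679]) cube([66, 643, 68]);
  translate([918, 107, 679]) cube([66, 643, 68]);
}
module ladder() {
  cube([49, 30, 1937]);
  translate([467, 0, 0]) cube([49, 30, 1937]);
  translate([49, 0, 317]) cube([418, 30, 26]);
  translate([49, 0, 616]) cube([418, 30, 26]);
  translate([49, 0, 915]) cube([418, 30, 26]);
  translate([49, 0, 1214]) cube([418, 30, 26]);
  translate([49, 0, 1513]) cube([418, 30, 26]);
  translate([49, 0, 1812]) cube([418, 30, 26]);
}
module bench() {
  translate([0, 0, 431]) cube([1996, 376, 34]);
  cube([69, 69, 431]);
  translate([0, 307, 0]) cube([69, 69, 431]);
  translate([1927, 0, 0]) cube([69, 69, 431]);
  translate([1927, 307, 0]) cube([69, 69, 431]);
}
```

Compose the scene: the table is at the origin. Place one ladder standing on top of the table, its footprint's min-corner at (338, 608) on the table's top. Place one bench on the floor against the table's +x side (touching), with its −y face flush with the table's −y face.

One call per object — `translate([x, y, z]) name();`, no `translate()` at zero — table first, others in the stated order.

table();
translate([338, 608, 778]) ladder();
translate([1025, 0, 0]) bench();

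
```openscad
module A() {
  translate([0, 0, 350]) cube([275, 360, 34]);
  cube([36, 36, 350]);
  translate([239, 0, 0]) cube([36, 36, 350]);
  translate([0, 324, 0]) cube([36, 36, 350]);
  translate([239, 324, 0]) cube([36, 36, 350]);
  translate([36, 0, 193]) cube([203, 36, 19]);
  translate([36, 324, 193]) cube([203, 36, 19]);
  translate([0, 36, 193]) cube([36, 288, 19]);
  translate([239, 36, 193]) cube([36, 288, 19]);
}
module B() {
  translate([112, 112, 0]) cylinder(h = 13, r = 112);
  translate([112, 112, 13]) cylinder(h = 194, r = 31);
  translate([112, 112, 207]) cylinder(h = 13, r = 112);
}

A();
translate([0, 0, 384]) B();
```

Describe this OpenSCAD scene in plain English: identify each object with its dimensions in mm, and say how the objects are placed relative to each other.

A is a four-legged stool. The seat is 275×360 mm, 34 mm thick, top at z = 384 mm. It stands on four square legs, each 36×36 mm in cross-section, from z = 0 to the seat underside, each flush with a corner of the seat. Four stretchers, 36 mm wide and 19 mm tall, connect adjacent legs with their undersides at z = 193 mm, each running between the inner faces of the legs it joins and aligned with the legs' outer faces on the other axis.

B is a spool: two coaxial disc flanges of radius 112 mm and thickness 13 mm, joined by a core cylinder of radius 31 mm and height 194 mm. The lower flange rests on z = 0 and the three cylinders share a vertical axis.

The spool is on top of the stool.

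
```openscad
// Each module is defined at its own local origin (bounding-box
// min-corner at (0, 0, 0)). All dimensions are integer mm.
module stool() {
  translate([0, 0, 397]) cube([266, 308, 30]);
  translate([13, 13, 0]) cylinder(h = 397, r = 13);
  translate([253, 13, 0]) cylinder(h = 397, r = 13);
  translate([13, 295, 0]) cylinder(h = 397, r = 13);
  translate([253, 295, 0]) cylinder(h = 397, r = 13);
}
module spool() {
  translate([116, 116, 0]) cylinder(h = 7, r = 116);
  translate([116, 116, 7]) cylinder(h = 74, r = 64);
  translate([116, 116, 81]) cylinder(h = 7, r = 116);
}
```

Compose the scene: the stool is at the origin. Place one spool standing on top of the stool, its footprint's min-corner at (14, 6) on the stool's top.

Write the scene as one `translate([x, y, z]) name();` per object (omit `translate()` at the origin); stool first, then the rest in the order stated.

stool();
translate([14, 6, 427]) spool();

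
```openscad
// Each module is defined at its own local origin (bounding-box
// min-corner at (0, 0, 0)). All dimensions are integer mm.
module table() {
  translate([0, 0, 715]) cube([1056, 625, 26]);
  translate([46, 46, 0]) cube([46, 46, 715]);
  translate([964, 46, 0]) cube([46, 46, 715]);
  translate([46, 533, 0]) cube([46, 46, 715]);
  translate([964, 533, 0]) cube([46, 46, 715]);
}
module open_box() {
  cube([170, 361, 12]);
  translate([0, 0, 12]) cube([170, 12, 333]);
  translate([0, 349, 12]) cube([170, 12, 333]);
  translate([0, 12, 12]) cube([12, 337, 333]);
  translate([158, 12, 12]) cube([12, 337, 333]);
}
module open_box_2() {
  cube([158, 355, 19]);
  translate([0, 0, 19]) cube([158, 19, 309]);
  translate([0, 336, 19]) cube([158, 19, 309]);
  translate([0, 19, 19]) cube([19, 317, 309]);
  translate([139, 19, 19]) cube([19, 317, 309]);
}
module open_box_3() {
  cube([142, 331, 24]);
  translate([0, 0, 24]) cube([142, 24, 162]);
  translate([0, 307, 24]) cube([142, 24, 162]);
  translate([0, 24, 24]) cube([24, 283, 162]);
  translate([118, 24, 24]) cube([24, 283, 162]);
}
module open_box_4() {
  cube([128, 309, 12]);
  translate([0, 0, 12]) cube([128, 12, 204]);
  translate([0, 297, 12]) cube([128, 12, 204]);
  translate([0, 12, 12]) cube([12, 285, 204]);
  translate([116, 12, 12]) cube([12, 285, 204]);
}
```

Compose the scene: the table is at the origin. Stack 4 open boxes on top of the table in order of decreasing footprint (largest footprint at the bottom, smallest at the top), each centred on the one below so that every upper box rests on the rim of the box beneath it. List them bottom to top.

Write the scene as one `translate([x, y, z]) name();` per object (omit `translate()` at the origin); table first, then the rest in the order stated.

table();
translate([443, 132, 741]) open_box();
translate([449, 135, 1086]) open_box_2();
translate([457, 147, 1414]) open_box_3();
translate([464, 158, 1600]) open_box_4();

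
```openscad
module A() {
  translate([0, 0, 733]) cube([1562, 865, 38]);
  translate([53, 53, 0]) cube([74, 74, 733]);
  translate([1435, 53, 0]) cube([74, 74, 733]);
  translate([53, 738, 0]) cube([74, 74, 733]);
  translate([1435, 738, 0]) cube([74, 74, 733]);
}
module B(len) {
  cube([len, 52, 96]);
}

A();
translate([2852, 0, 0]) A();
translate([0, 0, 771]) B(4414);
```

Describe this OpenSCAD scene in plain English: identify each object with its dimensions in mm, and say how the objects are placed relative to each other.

A is a rectangular dining table. The top is 1562×865×38 mm with its upper surface at z = 771 mm. It stands on four 74×74 mm square legs, each inset 53 mm from the nearest pair of top edges, running from the floor to the underside of the top.

B is a rectangular beam 4414 mm long (x), 52 mm deep (y), 96 mm thick (z).

The beam spans the tops of two tables placed 1290 mm apart, resting at z = 771 mm.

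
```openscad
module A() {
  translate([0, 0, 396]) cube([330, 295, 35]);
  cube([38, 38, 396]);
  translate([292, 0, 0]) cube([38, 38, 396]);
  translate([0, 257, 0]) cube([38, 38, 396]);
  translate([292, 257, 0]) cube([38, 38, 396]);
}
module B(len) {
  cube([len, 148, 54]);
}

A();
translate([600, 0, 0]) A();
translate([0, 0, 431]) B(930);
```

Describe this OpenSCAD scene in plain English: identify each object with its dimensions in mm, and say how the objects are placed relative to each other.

A is a four-legged stool. The seat is 330×295 mm, 35 mm thick, top at z = 431 mm. It stands on four square legs, each 38×38 mm in cross-section, from z = 0 to the seat underside, each flush with a corner of the seat.

B is a rectangular beam 930 mm long (x), 148 mm deep (y), 54 mm thick (z).

The beam spans the tops of two stools placed 270 mm apart, resting at z = 431 mm.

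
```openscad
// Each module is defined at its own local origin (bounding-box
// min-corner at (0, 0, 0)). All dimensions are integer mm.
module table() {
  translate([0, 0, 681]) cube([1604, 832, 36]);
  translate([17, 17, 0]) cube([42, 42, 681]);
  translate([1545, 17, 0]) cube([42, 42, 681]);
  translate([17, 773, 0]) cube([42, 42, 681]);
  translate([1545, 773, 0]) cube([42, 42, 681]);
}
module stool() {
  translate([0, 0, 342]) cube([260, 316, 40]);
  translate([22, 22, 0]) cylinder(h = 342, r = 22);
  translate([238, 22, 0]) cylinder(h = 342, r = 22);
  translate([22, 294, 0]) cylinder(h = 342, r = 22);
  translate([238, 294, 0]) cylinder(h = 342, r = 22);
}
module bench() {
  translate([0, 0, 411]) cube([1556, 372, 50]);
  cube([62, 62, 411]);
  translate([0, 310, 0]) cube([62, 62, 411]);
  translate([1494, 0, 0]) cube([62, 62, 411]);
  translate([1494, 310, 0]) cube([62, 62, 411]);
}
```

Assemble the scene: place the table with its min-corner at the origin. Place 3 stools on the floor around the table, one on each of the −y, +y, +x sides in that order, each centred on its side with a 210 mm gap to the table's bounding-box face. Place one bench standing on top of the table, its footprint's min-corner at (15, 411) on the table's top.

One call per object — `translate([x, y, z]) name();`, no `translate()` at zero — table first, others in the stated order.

table();
translate([672, -526, 0]) stool();
translate([672, 1042, 0]) stool();
translate([1814, 258, 0]) stool();
translate([15, 411, 717]) bench();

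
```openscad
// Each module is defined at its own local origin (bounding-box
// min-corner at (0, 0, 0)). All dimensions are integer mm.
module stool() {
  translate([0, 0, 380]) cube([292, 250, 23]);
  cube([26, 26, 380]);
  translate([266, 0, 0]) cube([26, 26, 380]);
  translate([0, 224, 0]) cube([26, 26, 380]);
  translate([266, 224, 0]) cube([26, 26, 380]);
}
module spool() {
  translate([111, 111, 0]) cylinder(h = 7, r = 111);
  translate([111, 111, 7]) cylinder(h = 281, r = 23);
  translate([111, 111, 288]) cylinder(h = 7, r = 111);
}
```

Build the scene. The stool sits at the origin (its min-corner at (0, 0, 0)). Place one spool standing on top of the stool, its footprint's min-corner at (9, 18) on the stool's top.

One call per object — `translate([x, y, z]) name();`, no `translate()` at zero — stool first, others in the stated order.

stool();
translate([9, 18, 403]) spool();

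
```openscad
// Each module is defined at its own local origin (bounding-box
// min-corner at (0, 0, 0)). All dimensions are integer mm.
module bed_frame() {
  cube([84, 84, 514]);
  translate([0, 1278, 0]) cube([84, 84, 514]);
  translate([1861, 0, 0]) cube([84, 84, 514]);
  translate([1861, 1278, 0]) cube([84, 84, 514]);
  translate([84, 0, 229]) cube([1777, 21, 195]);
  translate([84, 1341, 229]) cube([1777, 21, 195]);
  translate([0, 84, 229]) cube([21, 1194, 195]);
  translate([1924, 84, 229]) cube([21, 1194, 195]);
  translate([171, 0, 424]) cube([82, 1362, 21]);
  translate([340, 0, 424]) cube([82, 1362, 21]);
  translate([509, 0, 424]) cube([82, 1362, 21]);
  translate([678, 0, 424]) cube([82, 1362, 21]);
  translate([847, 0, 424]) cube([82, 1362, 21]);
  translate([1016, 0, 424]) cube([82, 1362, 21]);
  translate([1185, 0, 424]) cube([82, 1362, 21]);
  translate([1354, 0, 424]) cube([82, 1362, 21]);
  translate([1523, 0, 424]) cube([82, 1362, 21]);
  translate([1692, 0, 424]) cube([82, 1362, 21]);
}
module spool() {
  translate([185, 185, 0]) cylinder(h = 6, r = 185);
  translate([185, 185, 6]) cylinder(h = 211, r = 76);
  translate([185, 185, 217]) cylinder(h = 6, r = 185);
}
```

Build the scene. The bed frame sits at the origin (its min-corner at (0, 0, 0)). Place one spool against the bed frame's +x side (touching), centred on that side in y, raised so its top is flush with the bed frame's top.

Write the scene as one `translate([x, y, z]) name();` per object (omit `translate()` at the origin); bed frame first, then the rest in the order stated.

bed_frame();
translate([1945, 496, 291]) spool();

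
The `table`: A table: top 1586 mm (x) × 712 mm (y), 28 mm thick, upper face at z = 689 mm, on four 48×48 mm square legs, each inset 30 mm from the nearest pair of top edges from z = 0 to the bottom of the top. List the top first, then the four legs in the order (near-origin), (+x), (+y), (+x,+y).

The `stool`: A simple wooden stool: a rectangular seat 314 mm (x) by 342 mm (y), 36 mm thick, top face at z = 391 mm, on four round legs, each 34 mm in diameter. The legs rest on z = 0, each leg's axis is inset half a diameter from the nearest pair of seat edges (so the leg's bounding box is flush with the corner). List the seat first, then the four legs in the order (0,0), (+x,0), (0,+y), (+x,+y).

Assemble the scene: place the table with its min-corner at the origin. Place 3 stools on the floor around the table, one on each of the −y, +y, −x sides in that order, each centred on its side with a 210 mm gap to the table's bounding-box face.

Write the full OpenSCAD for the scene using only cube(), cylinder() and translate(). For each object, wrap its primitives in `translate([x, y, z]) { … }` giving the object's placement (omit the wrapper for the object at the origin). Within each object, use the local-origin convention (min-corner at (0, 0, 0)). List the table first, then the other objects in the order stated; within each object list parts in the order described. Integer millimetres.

translate([0, 0, 661]) cube([1586, 712, 28]);
translate([30, 30, 0]) cube([48, 48, 661]);
translate([1508, 30, 0]) cube([48, 48, 661]);
translate([30, 634, 0]) cube([48, 48, 661]);
translate([1508, 634, 0]) cube([48, 48, 661]);
translate([636, -552, 0]) {
  translate([0, 0, 355]) cube([314, 342, 36]);
  translate([17, 17, 0]) cylinder(h = 355, r = 17);
  translate([297, 17, 0]) cylinder(h = 355, r = 17);
  translate([17, 325, 0]) cylinder(h = 355, r = 17);
  translate([297, 325, 0]) cylinder(h = 355, r = 17);
}
translate([636, 922, 0]) {
  translate([0, 0, 355]) cube([314, 342, 36]);
  translate([17, 17, 0]) cylinder(h = 355, r = 17);
  translate([297, 17, 0]) cylinder(h = 355, r = 17);
  translate([17, 325, 0]) cylinder(h = 355, r = 17);
  translate([297, 325, 0]) cylinder(h = 355, r = 17);
}
translate([-524, 185, 0]) {
  translate([0, 0, 355]) cube([314, 342, 36]);
  translate([17, 17, 0]) cylinder(h = 355, r = 17);
  translate([297, 17, 0]) cylinder(h = 355, r = 17);
  translate([17, 325, 0]) cylinder(h = 355, r = 17);
  translate([297, 325, 0]) cylinder(h = 355, r = 17);
}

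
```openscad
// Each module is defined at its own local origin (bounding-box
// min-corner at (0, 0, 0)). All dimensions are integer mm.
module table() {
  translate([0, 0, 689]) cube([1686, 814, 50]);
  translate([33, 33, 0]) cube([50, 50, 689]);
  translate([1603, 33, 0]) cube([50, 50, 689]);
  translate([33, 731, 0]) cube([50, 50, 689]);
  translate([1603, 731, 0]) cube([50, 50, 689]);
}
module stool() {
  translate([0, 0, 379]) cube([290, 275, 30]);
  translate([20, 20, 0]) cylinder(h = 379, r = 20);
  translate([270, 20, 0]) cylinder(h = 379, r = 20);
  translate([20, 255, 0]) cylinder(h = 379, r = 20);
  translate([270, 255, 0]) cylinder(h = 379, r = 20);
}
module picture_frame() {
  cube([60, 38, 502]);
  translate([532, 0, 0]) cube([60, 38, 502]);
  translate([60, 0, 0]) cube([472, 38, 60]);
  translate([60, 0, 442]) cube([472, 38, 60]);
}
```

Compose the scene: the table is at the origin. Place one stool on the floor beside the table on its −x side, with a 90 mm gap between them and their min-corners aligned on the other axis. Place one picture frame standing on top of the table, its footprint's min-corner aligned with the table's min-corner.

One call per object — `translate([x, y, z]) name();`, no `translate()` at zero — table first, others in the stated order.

table();
translate([-380, 0, 0]) stool();
translate([0, 0, 739]) picture_frame();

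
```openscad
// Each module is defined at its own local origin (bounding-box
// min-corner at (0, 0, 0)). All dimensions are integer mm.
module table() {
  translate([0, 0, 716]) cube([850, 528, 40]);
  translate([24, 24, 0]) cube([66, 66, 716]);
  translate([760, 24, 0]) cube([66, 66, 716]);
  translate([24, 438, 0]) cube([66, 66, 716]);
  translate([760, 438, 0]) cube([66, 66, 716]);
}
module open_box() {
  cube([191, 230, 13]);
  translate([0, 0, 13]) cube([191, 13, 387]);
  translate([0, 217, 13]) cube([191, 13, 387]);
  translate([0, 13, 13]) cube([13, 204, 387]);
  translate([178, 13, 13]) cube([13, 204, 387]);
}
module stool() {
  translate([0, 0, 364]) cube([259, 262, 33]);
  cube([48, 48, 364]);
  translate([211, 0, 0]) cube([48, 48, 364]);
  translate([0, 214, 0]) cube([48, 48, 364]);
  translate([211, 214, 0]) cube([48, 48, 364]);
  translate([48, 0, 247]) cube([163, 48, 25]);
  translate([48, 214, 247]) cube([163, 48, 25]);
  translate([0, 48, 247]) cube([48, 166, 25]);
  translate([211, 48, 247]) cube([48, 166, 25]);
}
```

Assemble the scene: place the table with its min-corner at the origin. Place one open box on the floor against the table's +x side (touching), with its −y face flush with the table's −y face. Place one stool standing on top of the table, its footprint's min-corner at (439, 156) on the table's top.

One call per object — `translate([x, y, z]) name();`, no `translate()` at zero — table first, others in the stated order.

table();
translate([850, 0, 0]) open_box();
translate([439, 156, 756]) stool();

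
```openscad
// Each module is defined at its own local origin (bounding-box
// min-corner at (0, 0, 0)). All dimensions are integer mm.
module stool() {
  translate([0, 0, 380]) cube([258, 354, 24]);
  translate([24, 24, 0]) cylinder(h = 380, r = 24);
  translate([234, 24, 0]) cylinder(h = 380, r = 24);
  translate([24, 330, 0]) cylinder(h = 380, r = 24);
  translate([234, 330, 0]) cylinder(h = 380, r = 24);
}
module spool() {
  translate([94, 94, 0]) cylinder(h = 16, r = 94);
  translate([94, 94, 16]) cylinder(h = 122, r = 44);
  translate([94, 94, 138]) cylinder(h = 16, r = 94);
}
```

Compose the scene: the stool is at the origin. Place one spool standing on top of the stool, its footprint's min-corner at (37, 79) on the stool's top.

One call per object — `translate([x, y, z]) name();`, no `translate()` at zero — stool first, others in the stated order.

stool();
translate([37, 79, 404]) spool();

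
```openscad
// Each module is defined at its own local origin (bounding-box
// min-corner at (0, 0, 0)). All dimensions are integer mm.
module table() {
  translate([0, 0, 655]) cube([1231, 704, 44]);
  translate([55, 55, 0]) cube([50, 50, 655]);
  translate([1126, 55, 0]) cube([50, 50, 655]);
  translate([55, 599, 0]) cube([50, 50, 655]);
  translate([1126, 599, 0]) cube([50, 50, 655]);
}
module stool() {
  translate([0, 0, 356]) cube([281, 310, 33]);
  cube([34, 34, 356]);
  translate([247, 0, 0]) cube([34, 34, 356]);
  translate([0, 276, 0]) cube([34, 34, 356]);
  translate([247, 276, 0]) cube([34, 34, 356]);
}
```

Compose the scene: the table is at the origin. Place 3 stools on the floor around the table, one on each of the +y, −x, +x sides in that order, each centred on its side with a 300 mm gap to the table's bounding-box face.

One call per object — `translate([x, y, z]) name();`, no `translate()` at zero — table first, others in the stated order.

table();
translate([475, 1004, 0]) stool();
translate([-581, 197, 0]) stool();
translate([1531, 197, 0]) stool();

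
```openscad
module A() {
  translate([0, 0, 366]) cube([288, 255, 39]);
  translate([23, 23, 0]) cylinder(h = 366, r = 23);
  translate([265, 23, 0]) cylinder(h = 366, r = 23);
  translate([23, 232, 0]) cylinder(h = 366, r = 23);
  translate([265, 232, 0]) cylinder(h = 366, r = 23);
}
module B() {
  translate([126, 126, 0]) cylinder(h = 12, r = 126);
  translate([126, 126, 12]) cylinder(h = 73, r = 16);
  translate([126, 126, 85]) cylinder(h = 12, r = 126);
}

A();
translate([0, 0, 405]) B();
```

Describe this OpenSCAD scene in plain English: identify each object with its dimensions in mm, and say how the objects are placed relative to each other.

A is a four-legged stool. The seat is a 288×255×39 mm slab whose top surface is at z = 405 mm; four round legs, each 46 mm in diameter, run from the floor (z = 0) to the underside of the seat, each leg's axis is inset half a diameter from the nearest pair of seat edges (so the leg's bounding box is flush with the corner).

B is a spool: two coaxial disc flanges of radius 126 mm and thickness 12 mm, joined by a core cylinder of radius 16 mm and height 73 mm. The lower flange rests on z = 0 and the three cylinders share a vertical axis.

The spool is on top of the stool.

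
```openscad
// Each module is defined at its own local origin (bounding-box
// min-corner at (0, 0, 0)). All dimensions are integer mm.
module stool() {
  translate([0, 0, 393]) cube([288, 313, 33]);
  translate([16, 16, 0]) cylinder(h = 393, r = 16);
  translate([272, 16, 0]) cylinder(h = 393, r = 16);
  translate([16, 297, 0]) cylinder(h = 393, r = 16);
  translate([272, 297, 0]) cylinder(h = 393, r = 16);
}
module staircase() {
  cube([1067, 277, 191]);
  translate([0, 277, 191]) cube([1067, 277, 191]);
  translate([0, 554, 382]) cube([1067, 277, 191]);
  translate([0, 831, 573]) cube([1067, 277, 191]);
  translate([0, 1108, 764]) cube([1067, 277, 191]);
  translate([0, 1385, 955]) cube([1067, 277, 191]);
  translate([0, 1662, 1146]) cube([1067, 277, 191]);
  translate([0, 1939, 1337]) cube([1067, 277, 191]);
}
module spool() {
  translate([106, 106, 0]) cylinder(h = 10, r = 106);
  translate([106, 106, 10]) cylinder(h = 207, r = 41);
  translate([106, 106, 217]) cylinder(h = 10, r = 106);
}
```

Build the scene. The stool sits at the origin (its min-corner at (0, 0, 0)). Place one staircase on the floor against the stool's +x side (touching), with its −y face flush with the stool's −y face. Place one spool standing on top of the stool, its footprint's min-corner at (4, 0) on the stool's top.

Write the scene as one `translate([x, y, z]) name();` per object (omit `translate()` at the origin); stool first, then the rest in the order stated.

stool();
translate([288, 0, 0]) staircase();
translate([4, 0, 426]) spool();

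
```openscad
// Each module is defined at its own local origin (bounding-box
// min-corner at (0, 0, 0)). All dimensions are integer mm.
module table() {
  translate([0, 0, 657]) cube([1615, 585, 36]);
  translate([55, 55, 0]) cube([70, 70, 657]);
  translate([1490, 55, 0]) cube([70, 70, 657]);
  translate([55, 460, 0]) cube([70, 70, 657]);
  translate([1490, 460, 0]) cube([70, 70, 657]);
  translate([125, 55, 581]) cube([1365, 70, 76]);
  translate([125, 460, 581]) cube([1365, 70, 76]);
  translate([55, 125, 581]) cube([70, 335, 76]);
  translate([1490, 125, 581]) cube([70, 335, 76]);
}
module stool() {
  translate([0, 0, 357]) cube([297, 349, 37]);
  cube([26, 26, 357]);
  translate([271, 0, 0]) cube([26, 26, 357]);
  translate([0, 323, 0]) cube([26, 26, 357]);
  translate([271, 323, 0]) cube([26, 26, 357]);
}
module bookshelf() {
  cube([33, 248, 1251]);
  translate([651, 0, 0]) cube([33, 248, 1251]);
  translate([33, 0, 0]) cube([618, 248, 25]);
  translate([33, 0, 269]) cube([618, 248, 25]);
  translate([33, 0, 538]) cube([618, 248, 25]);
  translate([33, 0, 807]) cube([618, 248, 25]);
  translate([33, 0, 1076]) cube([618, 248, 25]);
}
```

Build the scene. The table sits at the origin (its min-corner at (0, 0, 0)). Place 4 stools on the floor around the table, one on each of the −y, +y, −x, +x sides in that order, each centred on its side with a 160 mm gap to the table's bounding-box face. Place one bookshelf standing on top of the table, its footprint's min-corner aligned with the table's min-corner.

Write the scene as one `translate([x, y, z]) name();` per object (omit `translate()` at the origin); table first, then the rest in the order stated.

table();
translate([659, -509, 0]) stool();
translate([659, 745, 0]) stool();
translate([-457, 118, 0]) stool();
translate([1775, 118, 0]) stool();
translate([0, 0, 693]) bookshelf();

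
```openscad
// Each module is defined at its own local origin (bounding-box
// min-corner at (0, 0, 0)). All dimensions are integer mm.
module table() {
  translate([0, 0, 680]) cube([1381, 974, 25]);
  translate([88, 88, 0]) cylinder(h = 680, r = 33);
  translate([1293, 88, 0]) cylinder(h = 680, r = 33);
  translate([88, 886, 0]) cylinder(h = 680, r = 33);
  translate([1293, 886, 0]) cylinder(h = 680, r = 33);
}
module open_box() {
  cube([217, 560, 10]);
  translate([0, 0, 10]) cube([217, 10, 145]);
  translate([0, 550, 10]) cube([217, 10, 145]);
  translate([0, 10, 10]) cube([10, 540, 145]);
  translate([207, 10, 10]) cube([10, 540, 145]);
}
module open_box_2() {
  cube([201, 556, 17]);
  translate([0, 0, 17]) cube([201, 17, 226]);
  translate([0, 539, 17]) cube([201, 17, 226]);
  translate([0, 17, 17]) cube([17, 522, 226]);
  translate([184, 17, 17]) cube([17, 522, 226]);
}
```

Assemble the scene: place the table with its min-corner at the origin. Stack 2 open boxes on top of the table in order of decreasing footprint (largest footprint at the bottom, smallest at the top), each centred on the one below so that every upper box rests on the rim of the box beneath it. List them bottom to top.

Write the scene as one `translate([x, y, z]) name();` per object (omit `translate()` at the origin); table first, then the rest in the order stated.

table();
translate([582, 207, 705]) open_box();
translate([590, 209, 860]) open_box_2();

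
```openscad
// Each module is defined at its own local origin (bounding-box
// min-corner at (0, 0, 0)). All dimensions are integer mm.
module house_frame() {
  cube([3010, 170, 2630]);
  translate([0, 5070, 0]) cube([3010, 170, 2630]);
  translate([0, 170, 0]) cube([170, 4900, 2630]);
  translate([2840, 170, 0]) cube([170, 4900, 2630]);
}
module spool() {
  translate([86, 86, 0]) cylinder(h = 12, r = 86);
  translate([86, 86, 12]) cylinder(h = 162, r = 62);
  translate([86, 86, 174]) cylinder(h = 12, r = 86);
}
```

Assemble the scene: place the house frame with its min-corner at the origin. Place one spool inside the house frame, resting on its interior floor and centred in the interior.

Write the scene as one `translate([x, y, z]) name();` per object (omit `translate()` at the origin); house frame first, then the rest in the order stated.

house_frame();
translate([1419, 2534, 0]) spool();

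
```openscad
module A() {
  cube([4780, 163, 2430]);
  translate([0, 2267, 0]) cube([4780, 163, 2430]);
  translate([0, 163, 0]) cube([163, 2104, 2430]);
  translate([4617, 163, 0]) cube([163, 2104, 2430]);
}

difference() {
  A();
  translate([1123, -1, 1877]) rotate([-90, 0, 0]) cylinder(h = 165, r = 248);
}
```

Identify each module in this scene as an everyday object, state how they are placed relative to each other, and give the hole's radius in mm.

The subtracted cylinder has r = 248 mm.

A is a house frame. The house frame has a circular hole through its front wall. The hole's radius is 248 mm.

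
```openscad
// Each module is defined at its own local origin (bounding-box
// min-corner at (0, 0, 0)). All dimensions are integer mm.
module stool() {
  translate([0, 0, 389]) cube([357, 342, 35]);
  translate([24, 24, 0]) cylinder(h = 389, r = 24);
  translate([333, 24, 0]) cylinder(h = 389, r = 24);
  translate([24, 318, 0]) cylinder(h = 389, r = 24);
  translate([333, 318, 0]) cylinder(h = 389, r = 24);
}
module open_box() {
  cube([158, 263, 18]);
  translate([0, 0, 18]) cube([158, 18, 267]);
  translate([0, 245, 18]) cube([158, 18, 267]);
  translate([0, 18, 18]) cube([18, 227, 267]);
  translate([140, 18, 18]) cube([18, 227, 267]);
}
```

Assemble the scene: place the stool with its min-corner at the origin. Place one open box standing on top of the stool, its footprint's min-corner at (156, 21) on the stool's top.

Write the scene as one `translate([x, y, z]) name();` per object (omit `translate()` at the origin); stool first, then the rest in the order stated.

stool();
translate([156, 21, 424]) open_box();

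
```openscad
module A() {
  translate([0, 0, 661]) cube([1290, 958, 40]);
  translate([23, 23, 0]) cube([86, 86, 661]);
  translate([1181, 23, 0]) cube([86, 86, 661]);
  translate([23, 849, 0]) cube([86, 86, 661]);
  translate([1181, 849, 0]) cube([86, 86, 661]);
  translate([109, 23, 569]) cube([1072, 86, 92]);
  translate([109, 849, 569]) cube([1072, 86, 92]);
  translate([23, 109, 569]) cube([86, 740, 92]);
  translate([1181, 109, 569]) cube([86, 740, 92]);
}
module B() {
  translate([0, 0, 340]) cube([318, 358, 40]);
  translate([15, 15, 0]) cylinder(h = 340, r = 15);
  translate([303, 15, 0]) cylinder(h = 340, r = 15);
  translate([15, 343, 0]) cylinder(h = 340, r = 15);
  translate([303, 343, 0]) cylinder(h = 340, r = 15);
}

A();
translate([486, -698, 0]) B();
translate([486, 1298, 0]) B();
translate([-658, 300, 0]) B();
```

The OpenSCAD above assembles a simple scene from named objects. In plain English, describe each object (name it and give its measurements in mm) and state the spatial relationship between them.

A is a table: top 1290 mm (x) × 958 mm (y), 40 mm thick, upper face at z = 701 mm, on four 86×86 mm square legs, each inset 23 mm from the nearest pair of top edges, running from z = 0 to the bottom of the top. Four apron rails, 86 mm thick and 92 mm tall, run between adjacent legs with their top edges flush with the underside of the top and their outer faces flush with the legs' outer faces.

B is a simple wooden stool: a rectangular seat 318 mm (x) by 358 mm (y), 40 mm thick, top face at z = 380 mm, on four round legs, each 30 mm in diameter. The legs rest on z = 0, each leg's axis is inset half a diameter from the nearest pair of seat edges (so the leg's bounding box is flush with the corner).

Three stools sit around the table at the −y, +y, −x sides.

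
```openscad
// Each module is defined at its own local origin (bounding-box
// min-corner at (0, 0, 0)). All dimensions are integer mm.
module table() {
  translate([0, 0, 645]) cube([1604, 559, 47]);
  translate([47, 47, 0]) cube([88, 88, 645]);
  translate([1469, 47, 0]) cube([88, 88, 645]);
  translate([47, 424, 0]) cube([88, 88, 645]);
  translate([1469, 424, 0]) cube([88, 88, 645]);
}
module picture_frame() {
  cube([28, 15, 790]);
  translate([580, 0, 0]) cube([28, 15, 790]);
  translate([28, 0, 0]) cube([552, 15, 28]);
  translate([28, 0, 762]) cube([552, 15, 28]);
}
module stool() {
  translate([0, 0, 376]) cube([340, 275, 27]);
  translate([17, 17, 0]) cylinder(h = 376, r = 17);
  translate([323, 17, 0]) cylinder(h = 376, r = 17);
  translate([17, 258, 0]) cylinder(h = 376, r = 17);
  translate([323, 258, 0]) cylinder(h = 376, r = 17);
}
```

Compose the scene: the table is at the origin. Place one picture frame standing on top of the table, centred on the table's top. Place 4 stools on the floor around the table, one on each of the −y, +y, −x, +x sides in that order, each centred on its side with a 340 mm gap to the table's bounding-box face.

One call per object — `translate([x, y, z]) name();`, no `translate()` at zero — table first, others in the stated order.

table();
translate([498, 272, 692]) picture_frame();
translate([632, -615, 0]) stool();
translate([632, 899, 0]) stool();
translate([-680, 142, 0]) stool();
translate([1944, 142, 0]) stool();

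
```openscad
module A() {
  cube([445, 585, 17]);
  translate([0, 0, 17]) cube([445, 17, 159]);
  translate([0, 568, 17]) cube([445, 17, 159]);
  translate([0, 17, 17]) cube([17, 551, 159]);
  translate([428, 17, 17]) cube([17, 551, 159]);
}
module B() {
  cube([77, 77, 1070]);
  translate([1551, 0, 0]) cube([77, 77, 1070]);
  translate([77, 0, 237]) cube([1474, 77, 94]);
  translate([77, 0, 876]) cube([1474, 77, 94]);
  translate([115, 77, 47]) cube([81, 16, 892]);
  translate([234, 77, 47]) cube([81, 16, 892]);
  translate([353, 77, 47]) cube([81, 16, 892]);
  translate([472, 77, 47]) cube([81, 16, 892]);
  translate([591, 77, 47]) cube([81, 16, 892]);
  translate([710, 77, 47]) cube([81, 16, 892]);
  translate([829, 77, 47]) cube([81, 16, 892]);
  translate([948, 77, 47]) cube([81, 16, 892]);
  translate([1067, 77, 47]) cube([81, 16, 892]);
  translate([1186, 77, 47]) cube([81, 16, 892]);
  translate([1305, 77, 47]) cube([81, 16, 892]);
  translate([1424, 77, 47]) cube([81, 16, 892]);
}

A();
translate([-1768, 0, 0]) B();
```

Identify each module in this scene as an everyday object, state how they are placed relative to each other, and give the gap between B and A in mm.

The fence section's nearest face is 140 mm from the open box's −x face.

A is an open box. B is a fence section. The fence section is on the floor beside the open box on its −x side. The gap between the fence section and the open box is 140 mm.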